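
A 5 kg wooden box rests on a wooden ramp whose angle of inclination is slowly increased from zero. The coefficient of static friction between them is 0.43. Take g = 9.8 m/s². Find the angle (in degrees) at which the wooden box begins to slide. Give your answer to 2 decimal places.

At the threshold of sliding, static friction is at its maximum μ_s N and exactly balances the weight component along the incline: mg sin θ = μ_s mg cos θ.
Hence tan θ = μ_s = 0.43, so θ = arctan(0.43) = 23.2677°.

23.27°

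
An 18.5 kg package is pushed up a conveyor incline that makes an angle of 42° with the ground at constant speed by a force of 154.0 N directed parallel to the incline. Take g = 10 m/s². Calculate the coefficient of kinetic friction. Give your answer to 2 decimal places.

0.22

At constant speed ΣF = 0 along the incline. The applied 154.0 N acts up the slope; the weight component mg sin 42° = 123.789 N and kinetic friction μN both act down the slope.
So 154.0 = 123.789 + μ × 137.482, giving μ = (154.0 − 123.789) / 137.482 = 0.2197.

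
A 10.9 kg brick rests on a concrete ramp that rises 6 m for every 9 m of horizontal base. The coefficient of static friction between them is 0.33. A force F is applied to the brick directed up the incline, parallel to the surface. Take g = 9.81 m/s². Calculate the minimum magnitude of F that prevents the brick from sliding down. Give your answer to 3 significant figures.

The normal force is N = mg cos 33.69° = 88.970 N. With F at its minimum the brick is on the verge of sliding down, so static friction is at its maximum μ_s N = 0.33 × 88.970 = 29.360 N and acts up the slope.
Equilibrium along the incline: F + μ_s N = mg sin 33.69°, so F = 59.314 − 29.360 = 29.954 N.

30.0 N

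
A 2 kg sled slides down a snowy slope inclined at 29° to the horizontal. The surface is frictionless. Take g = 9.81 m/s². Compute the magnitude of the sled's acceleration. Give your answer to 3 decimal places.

Resolving the weight along the incline: the component pulling the sled down the slope is mg sin 29° = 2 × 9.81 × 0.4848 = 9.512 N, and the normal force is N = mg cos 29° = 2 × 9.81 × 0.8746 = 17.160 N.
With no friction the net force along the incline is 9.512 N, so a = g sin 29° = 9.512 / 2 = 4.7560 m/s².

4.756 m/s²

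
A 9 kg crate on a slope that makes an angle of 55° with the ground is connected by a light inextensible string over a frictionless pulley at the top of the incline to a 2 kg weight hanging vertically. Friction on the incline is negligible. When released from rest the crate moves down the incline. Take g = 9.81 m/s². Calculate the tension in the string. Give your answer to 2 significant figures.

29 N

For the crate on the incline: the weight component along the slope is m₁g sin 55° = 9 × 9.81 × 0.8192 = 72.327 N and the normal force is N = m₁g cos 55° = 50.641 N.
Newton's second law for the crate (down-slope positive): 72.327 − T = 9 a. For the hanging weight (upward positive): T − 2 × 9.81 = 2 a.
Adding the two equations eliminates T: 52.707 = 11 a, so a = 4.7915 m/s².
Then from the hanging weight's equation, T = 2 × (9.81 + 4.7915) = 29.203 N.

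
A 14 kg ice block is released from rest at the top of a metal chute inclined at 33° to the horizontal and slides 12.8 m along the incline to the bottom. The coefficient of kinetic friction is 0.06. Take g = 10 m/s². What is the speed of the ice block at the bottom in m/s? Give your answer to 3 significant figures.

11.2 m/s

The weight component along the incline is mg sin 33° = 76.249 N and the normal force is N = mg cos 33° = 117.414 N.
Friction up the slope is f = μN = 0.06 × 117.414 = 7.045 N, so the net downslope force is 76.249 − 7.045 = 69.204 N and a = 69.204 / 14 = 4.9431 m/s².
Starting from rest over a distance of 12.8 m, v² = 2aL = 2 × 4.9431 × 12.8 = 126.5434, so v = 11.2492 m/s.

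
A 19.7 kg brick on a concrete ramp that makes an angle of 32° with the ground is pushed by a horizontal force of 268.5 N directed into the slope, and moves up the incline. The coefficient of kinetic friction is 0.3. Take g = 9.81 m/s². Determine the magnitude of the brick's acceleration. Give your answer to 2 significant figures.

The horizontal push has components F cos 32° = 268.5 × 0.8480 = 227.688 N up the incline and F sin 32° = 268.5 × 0.5299 = 142.278 N pressing into the surface.
The normal force is therefore N = mg cos 32° + F sin 32° = 163.882 + 142.278 = 306.160 N, and kinetic friction down the slope is μN = 0.3 × 306.160 = 91.848 N.
Along the incline: F cos 32° − mg sin 32° − μN = ma, so 227.688 − 102.407 − 91.848 = 19.7 a, giving a = 1.6971 m/s².

1.7 m/s²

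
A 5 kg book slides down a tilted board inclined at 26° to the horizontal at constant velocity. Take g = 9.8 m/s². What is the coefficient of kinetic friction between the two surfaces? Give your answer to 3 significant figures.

At constant velocity the net force along the incline is zero: mg sin 26° = μ mg cos 26°.
So μ = tan 26° = 0.4384 / 0.8988 = 0.4878.

0.488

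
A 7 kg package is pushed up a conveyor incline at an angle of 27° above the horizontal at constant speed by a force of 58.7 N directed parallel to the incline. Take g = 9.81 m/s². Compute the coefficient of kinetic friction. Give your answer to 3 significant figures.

0.450

At constant speed ΣF = 0 along the incline. The applied 58.7 N acts up the slope; the weight component mg sin 27° = 31.176 N and kinetic friction μN both act down the slope.
So 58.7 = 31.176 + μ × 61.185, giving μ = (58.7 − 31.176) / 61.185 = 0.4498.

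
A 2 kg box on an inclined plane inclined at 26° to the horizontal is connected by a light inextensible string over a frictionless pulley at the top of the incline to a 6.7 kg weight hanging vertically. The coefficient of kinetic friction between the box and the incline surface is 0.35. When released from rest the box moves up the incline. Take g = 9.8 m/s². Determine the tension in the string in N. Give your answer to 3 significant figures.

For the box on the incline: the weight component along the slope is m₁g sin 26° = 2 × 9.8 × 0.4384 = 8.593 N and the normal force is N = m₁g cos 26° = 17.616 N.
Kinetic friction opposes the box's motion up the incline: f = μN = 0.35 × 17.616 = 6.166 N acting down the slope.
Newton's second law for the box (up-slope positive): T − 8.593 − 6.166 = 2 a. For the hanging weight (downward positive): 6.7 × 9.8 − T = 6.7 a.
Adding the two equations eliminates T: 50.901 = 8.7 a, so a = 5.8507 m/s².
Then from the hanging weight's equation, T = 6.7 × (9.8 − 5.8507) = 26.460 N.

26.5 N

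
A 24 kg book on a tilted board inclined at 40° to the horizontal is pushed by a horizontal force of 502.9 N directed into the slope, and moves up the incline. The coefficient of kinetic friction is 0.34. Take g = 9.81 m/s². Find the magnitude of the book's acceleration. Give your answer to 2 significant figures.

The horizontal push has components F cos 40° = 502.9 × 0.7660 = 385.221 N up the incline and F sin 40° = 502.9 × 0.6428 = 323.264 N pressing into the surface.
The normal force is therefore N = mg cos 40° + F sin 40° = 180.347 + 323.264 = 503.611 N, and kinetic friction down the slope is μN = 0.34 × 503.611 = 171.228 N.
Along the incline: F cos 40° − mg sin 40° − μN = ma, so 385.221 − 151.341 − 171.228 = 24 a, giving a = 2.6105 m/s².

2.6 m/s²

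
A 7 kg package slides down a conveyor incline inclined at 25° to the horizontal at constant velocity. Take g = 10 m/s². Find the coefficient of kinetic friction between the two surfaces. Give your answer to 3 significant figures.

At constant velocity the net force along the incline is zero: mg sin 25° = μ mg cos 25°.
So μ = tan 25° = 0.4226 / 0.9063 = 0.4663.

0.466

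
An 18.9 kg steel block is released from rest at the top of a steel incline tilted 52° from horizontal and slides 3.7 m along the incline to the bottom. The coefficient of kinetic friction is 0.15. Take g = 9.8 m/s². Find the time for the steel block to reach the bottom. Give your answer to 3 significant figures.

1.04 s

The weight component along the incline is mg sin 52° = 145.955 N and the normal force is N = mg cos 52° = 114.033 N.
Friction up the slope is f = μN = 0.15 × 114.033 = 17.105 N, so the net downslope force is 145.955 − 17.105 = 128.850 N and a = 128.850 / 18.9 = 6.8175 m/s².
Starting from rest, L = ½at², so t = √(2L/a) = √(2 × 3.7 / 6.8175) = 1.0418 s.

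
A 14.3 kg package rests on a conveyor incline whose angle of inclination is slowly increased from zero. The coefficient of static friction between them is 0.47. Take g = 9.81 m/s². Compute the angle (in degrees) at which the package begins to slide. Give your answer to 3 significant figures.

25.2°

At the threshold of sliding, static friction is at its maximum μ_s N and exactly balances the weight component along the incline: mg sin θ = μ_s mg cos θ.
Hence tan θ = μ_s = 0.47, so θ = arctan(0.47) = 25.1735°.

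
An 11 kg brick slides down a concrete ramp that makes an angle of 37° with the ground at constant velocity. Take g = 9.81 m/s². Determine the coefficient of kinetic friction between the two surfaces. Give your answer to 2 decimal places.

At constant velocity the net force along the incline is zero: mg sin 37° = μ mg cos 37°.
So μ = tan 37° = 0.6018 / 0.7986 = 0.7536.

0.75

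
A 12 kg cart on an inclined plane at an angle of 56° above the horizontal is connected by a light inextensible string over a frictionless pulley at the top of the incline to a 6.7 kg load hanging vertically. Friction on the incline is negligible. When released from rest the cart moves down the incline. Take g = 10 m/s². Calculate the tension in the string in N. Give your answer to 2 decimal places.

For the cart on the incline: the weight component along the slope is m₁g sin 56° = 12 × 10 × 0.8290 = 99.480 N and the normal force is N = m₁g cos 56° = 67.103 N.
Newton's second law for the cart (down-slope positive): 99.480 − T = 12 a. For the hanging load (upward positive): T − 6.7 × 10 = 6.7 a.
Adding the two equations eliminates T: 32.480 = 18.7 a, so a = 1.7369 m/s².
Then from the hanging load's equation, T = 6.7 × (10 + 1.7369) = 78.637 N.

78.64 N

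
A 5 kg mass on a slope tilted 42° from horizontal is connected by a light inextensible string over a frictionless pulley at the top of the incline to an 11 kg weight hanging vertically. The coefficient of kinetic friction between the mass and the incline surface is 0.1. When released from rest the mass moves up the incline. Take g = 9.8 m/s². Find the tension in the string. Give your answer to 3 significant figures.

For the mass on the incline: the weight component along the slope is m₁g sin 42° = 5 × 9.8 × 0.6691 = 32.786 N and the normal force is N = m₁g cos 42° = 36.414 N.
Kinetic friction opposes the mass's motion up the incline: f = μN = 0.1 × 36.414 = 3.641 N acting down the slope.
Newton's second law for the mass (up-slope positive): T − 32.786 − 3.641 = 5 a. For the hanging weight (downward positive): 11 × 9.8 − T = 11 a.
Adding the two equations eliminates T: 71.373 = 16 a, so a = 4.4608 m/s².
Then from the hanging weight's equation, T = 11 × (9.8 − 4.4608) = 58.731 N.

58.7 N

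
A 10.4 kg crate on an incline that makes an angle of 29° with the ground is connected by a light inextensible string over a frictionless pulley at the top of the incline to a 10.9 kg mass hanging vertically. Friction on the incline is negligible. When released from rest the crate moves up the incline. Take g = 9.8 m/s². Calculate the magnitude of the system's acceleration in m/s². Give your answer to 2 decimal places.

For the crate on the incline: the weight component along the slope is m₁g sin 29° = 10.4 × 9.8 × 0.4848 = 49.411 N and the normal force is N = m₁g cos 29° = 89.141 N.
Newton's second law for the crate (up-slope positive): T − 49.411 = 10.4 a. For the hanging mass (downward positive): 10.9 × 9.8 − T = 10.9 a.
Adding the two equations eliminates T: 57.409 = 21.3 a, so a = 2.6953 m/s².

2.70 m/s²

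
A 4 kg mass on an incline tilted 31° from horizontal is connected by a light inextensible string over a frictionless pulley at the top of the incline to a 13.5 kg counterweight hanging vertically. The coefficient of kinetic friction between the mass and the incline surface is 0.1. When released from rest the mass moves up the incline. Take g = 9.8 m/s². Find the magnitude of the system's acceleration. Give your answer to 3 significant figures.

6.21 m/s²

For the mass on the incline: the weight component along the slope is m₁g sin 31° = 4 × 9.8 × 0.5150 = 20.188 N and the normal force is N = m₁g cos 31° = 33.601 N.
Kinetic friction opposes the mass's motion up the incline: f = μN = 0.1 × 33.601 = 3.360 N acting down the slope.
Newton's second law for the mass (up-slope positive): T − 20.188 − 3.360 = 4 a. For the hanging counterweight (downward positive): 13.5 × 9.8 − T = 13.5 a.
Adding the two equations eliminates T: 108.752 = 17.5 a, so a = 6.2144 m/s².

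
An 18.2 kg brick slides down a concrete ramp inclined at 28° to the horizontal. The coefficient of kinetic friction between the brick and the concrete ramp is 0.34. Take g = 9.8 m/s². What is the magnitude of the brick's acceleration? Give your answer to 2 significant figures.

1.7 m/s²

Resolving the weight along the incline: the component pulling the brick down the slope is mg sin 28° = 18.2 × 9.8 × 0.4695 = 83.740 N, and the normal force is N = mg cos 28° = 18.2 × 9.8 × 0.8829 = 157.474 N.
Kinetic friction acts up the slope with magnitude f = μN = 0.34 × 157.474 = 53.541 N.
Net force along the incline is 83.740 − 53.541 = 30.199 N, so a = 30.199 / 18.2 = 1.6593 m/s².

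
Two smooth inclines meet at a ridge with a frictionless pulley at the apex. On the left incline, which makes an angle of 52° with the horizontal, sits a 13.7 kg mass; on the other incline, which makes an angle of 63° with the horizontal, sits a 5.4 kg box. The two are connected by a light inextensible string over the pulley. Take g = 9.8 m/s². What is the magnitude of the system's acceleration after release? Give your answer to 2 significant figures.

Resolve each weight along its own incline: the 13.7 kg mass has component 13.7 × 9.8 × sin 52° = 105.798 N down its slope, and the 5.4 kg mass has 5.4 × 9.8 × sin 63° = 47.152 N down its slope.
The 13.7 kg side's 105.798 N exceeds the other side's 47.152 N, so that mass slides down and the 5.4 kg mass slides up. Taking that direction as positive, Newton's second law for the whole system gives 105.798 − 47.152 = (13.7 + 5.4) a, so a = 58.646 / 19.1 = 3.0705 m/s².

3.1 m/s²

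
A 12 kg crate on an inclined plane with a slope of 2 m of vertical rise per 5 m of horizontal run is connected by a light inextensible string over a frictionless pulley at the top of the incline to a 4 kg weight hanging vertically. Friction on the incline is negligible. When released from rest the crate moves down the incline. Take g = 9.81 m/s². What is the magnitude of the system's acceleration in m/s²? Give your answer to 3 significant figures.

For the crate on the incline: the weight component along the slope is m₁g sin 21.80° = 12 × 9.81 × 0.3714 = 43.721 N and the normal force is N = m₁g cos 21.80° = 109.300 N.
Newton's second law for the crate (down-slope positive): 43.721 − T = 12 a. For the hanging weight (upward positive): T − 4 × 9.81 = 4 a.
Adding the two equations eliminates T: 4.481 = 16 a, so a = 0.2801 m/s².

0.280 m/s²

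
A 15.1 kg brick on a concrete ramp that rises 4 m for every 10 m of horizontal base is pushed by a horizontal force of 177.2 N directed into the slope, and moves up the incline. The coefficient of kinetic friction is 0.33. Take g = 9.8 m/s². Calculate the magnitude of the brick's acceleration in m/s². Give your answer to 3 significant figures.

The horizontal push has components F cos 21.80° = 177.2 × 0.9285 = 164.530 N up the incline and F sin 21.80° = 177.2 × 0.3714 = 65.812 N pressing into the surface.
The normal force is therefore N = mg cos 21.80° + F sin 21.80° = 137.399 + 65.812 = 203.211 N, and kinetic friction down the slope is μN = 0.33 × 203.211 = 67.060 N.
Along the incline: F cos 21.80° − mg sin 21.80° − μN = ma, so 164.530 − 54.960 − 67.060 = 15.1 a, giving a = 2.8152 m/s².

2.82 m/s²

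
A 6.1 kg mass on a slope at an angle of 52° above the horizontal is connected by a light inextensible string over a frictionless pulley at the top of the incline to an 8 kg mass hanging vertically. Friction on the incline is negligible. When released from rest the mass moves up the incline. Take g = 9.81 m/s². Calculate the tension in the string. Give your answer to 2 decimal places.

60.71 N

For the mass on the incline: the weight component along the slope is m₁g sin 52° = 6.1 × 9.81 × 0.7880 = 47.155 N and the normal force is N = m₁g cos 52° = 36.842 N.
Newton's second law for the mass (up-slope positive): T − 47.155 = 6.1 a. For the hanging mass (downward positive): 8 × 9.81 − T = 8 a.
Adding the two equations eliminates T: 31.325 = 14.1 a, so a = 2.2216 m/s².
Then from the hanging mass's equation, T = 8 × (9.81 − 2.2216) = 60.707 N.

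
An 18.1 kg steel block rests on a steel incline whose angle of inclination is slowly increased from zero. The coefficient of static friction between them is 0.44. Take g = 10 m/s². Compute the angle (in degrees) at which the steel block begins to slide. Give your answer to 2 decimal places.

At the threshold of sliding, static friction is at its maximum μ_s N and exactly balances the weight component along the incline: mg sin θ = μ_s mg cos θ.
Hence tan θ = μ_s = 0.44, so θ = arctan(0.44) = 23.7495°.

23.75°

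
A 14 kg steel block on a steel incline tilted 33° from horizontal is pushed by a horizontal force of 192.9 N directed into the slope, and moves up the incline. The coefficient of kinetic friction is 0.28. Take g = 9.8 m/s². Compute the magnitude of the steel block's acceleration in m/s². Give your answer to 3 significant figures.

1.82 m/s²

The horizontal push has components F cos 33° = 192.9 × 0.8387 = 161.785 N up the incline and F sin 33° = 192.9 × 0.5446 = 105.053 N pressing into the surface.
The normal force is therefore N = mg cos 33° + F sin 33° = 115.070 + 105.053 = 220.123 N, and kinetic friction down the slope is μN = 0.28 × 220.123 = 61.634 N.
Along the incline: F cos 33° − mg sin 33° − μN = ma, so 161.785 − 74.719 − 61.634 = 14 a, giving a = 1.8166 m/s².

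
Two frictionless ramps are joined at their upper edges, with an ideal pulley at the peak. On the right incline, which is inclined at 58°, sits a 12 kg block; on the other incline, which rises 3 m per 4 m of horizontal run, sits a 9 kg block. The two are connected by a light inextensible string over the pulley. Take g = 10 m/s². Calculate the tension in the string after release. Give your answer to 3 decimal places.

74.471 N

Resolve each weight along its own incline: the 12 kg mass has component 12 × 10 × sin 58° = 101.766 N down its slope, and the 9 kg mass has 9 × 10 × sin 36.87° = 54.000 N down its slope.
The 12 kg side's 101.766 N exceeds the other side's 54.000 N, so that mass slides down and the 9 kg mass slides up. Taking that direction as positive, Newton's second law for the whole system gives 101.766 − 54.000 = (12 + 9) a, so a = 47.766 / 21 = 2.2746 m/s².
For the 9 kg mass (up-slope positive): T − 54.000 = 9 × 2.2746, so T = 74.471 N.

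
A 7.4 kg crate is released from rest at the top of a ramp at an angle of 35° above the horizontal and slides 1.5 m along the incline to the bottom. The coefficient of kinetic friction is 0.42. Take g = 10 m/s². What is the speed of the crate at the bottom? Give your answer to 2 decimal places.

The weight component along the incline is mg sin 35° = 42.445 N and the normal force is N = mg cos 35° = 60.617 N.
Friction up the slope is f = μN = 0.42 × 60.617 = 25.459 N, so the net downslope force is 42.445 − 25.459 = 16.986 N and a = 16.986 / 7.4 = 2.2954 m/s².
Starting from rest over a distance of 1.5 m, v² = 2aL = 2 × 2.2954 × 1.5 = 6.8862, so v = 2.6242 m/s.

2.62 m/s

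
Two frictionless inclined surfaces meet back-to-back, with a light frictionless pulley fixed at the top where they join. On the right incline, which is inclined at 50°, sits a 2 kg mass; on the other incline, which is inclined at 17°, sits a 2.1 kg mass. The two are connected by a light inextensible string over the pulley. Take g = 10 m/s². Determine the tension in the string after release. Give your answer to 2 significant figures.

Resolve each weight along its own incline: the 2 kg mass has component 2 × 10 × sin 50° = 15.321 N down its slope, and the 2.1 kg mass has 2.1 × 10 × sin 17° = 6.140 N down its slope.
The 2 kg side's 15.321 N exceeds the other side's 6.140 N, so that mass slides down and the 2.1 kg mass slides up. Taking that direction as positive, Newton's second law for the whole system gives 15.321 − 6.140 = (2 + 2.1) a, so a = 9.181 / 4.1 = 2.2393 m/s².
For the 2.1 kg mass (up-slope positive): T − 6.140 = 2.1 × 2.2393, so T = 10.843 N.

11 N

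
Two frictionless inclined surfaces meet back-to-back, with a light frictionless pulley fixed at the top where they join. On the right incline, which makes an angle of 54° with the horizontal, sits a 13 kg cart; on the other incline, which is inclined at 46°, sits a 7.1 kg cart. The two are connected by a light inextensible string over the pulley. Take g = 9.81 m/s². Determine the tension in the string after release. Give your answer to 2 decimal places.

68.85 N

Resolve each weight along its own incline: the 13 kg mass has component 13 × 9.81 × sin 54° = 103.174 N down its slope, and the 7.1 kg mass has 7.1 × 9.81 × sin 46° = 50.103 N down its slope.
The 13 kg side's 103.174 N exceeds the other side's 50.103 N, so that mass slides down and the 7.1 kg mass slides up. Taking that direction as positive, Newton's second law for the whole system gives 103.174 − 50.103 = (13 + 7.1) a, so a = 53.071 / 20.1 = 2.6403 m/s².
For the 7.1 kg mass (up-slope positive): T − 50.103 = 7.1 × 2.6403, so T = 68.849 N.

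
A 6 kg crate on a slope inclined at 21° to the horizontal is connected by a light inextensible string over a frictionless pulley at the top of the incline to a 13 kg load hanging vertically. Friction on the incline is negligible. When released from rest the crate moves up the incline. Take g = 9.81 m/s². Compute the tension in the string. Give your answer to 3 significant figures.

54.7 N

For the crate on the incline: the weight component along the slope is m₁g sin 21° = 6 × 9.81 × 0.3584 = 21.095 N and the normal force is N = m₁g cos 21° = 54.951 N.
Newton's second law for the crate (up-slope positive): T − 21.095 = 6 a. For the hanging load (downward positive): 13 × 9.81 − T = 13 a.
Adding the two equations eliminates T: 106.435 = 19 a, so a = 5.6018 m/s².
Then from the hanging load's equation, T = 13 × (9.81 − 5.6018) = 54.707 N.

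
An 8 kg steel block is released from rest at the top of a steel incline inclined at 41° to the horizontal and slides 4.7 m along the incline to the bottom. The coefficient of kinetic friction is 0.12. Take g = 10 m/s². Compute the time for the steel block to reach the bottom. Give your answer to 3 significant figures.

1.29 s

The weight component along the incline is mg sin 41° = 52.485 N and the normal force is N = mg cos 41° = 60.377 N.
Friction up the slope is f = μN = 0.12 × 60.377 = 7.245 N, so the net downslope force is 52.485 − 7.245 = 45.240 N and a = 45.240 / 8 = 5.6550 m/s².
Starting from rest, L = ½at², so t = √(2L/a) = √(2 × 4.7 / 5.6550) = 1.2893 s.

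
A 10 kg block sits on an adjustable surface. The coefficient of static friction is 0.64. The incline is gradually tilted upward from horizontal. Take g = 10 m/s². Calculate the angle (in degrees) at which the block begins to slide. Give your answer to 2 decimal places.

At the threshold of sliding, static friction is at its maximum μ_s N and exactly balances the weight component along the incline: mg sin θ = μ_s mg cos θ.
Hence tan θ = μ_s = 0.64, so θ = arctan(0.64) = 32.6192°.

32.62°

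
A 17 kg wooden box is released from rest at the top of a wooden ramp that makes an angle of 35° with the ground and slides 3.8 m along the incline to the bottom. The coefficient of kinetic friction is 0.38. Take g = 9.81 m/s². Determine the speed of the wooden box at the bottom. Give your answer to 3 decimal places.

4.422 m/s

The weight component along the incline is mg sin 35° = 95.655 N and the normal force is N = mg cos 35° = 136.610 N.
Friction up the slope is f = μN = 0.38 × 136.610 = 51.912 N, so the net downslope force is 95.655 − 51.912 = 43.743 N and a = 43.743 / 17 = 2.5731 m/s².
Starting from rest over a distance of 3.8 m, v² = 2aL = 2 × 2.5731 × 3.8 = 19.5556, so v = 4.4222 m/s.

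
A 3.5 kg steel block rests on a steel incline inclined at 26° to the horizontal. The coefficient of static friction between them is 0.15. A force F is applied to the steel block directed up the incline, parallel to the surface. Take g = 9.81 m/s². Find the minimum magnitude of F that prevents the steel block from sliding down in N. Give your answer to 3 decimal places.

10.422 N

The normal force is N = mg cos 26° = 30.860 N. With F at its minimum the steel block is on the verge of sliding down, so static friction is at its maximum μ_s N = 0.15 × 30.860 = 4.629 N and acts up the slope.
Equilibrium along the incline: F + μ_s N = mg sin 26°, so F = 15.051 − 4.629 = 10.422 N.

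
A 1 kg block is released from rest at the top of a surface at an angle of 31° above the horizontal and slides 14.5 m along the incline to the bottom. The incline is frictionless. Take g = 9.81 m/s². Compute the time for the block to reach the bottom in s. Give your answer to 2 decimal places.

The weight component along the incline is mg sin 31° = 5.053 N and the normal force is N = mg cos 31° = 8.409 N.
With no friction, a = g sin 31° = 5.0525 m/s².
Starting from rest, L = ½at², so t = √(2L/a) = √(2 × 14.5 / 5.0525) = 2.3958 s.

2.40 s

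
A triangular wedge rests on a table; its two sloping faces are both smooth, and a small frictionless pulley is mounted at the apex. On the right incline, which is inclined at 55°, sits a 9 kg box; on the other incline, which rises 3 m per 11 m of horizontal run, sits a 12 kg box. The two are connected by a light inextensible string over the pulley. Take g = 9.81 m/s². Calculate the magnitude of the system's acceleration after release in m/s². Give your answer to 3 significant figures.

1.97 m/s²

Resolve each weight along its own incline: the 9 kg mass has component 9 × 9.81 × sin 55° = 72.323 N down its slope, and the 12 kg mass has 12 × 9.81 × sin 15.26° = 30.974 N down its slope.
The 9 kg side's 72.323 N exceeds the other side's 30.974 N, so that mass slides down and the 12 kg mass slides up. Taking that direction as positive, Newton's second law for the whole system gives 72.323 − 30.974 = (9 + 12) a, so a = 41.349 / 21 = 1.9690 m/s².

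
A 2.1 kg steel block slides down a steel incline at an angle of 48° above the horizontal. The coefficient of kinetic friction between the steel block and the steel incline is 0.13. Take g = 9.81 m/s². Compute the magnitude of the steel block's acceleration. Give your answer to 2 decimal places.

6.44 m/s²

Resolving the weight along the incline: the component pulling the steel block down the slope is mg sin 48° = 2.1 × 9.81 × 0.7431 = 15.309 N, and the normal force is N = mg cos 48° = 2.1 × 9.81 × 0.6691 = 13.784 N.
Kinetic friction acts up the slope with magnitude f = μN = 0.13 × 13.784 = 1.792 N.
Net force along the incline is 15.309 − 1.792 = 13.517 N, so a = 13.517 / 2.1 = 6.4367 m/s².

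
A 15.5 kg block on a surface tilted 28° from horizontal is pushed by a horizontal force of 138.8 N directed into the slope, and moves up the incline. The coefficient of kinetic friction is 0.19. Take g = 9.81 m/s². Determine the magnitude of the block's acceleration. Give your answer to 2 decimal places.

0.86 m/s²

The horizontal push has components F cos 28° = 138.8 × 0.8829 = 122.547 N up the incline and F sin 28° = 138.8 × 0.4695 = 65.167 N pressing into the surface.
The normal force is therefore N = mg cos 28° + F sin 28° = 134.249 + 65.167 = 199.416 N, and kinetic friction down the slope is μN = 0.19 × 199.416 = 37.889 N.
Along the incline: F cos 28° − mg sin 28° − μN = ma, so 122.547 − 71.390 − 37.889 = 15.5 a, giving a = 0.8560 m/s².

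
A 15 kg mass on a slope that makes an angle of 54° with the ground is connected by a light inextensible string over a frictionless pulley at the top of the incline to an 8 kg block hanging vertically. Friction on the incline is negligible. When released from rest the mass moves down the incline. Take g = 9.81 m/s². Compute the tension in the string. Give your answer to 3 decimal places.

92.590 N

For the mass on the incline: the weight component along the slope is m₁g sin 54° = 15 × 9.81 × 0.8090 = 119.044 N and the normal force is N = m₁g cos 54° = 86.493 N.
Newton's second law for the mass (down-slope positive): 119.044 − T = 15 a. For the hanging block (upward positive): T − 8 × 9.81 = 8 a.
Adding the two equations eliminates T: 40.564 = 23 a, so a = 1.7637 m/s².
Then from the hanging block's equation, T = 8 × (9.81 + 1.7637) = 92.590 N.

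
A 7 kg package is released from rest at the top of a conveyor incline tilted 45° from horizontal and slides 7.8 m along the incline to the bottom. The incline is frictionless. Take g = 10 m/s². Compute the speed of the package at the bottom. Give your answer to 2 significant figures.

11 m/s

The weight component along the incline is mg sin 45° = 49.497 N and the normal force is N = mg cos 45° = 49.497 N.
With no friction, a = g sin 45° = 7.0711 m/s².
Starting from rest over a distance of 7.8 m, v² = 2aL = 2 × 7.0711 × 7.8 = 110.3092, so v = 10.5028 m/s.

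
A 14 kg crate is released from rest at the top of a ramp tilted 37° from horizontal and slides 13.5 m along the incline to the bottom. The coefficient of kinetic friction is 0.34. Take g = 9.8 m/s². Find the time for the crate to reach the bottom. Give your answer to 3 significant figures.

2.89 s

The weight component along the incline is mg sin 37° = 82.569 N and the normal force is N = mg cos 37° = 109.573 N.
Friction up the slope is f = μN = 0.34 × 109.573 = 37.255 N, so the net downslope force is 82.569 − 37.255 = 45.314 N and a = 45.314 / 14 = 3.2367 m/s².
Starting from rest, L = ½at², so t = √(2L/a) = √(2 × 13.5 / 3.2367) = 2.8882 s.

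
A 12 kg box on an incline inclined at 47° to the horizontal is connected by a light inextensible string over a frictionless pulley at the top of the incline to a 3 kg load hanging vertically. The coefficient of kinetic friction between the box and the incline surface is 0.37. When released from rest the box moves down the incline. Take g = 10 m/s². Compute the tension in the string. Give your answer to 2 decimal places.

35.50 N

For the box on the incline: the weight component along the slope is m₁g sin 47° = 12 × 10 × 0.7314 = 87.768 N and the normal force is N = m₁g cos 47° = 81.840 N.
Kinetic friction opposes the box's motion down the incline: f = μN = 0.37 × 81.840 = 30.281 N acting up the slope.
Newton's second law for the box (down-slope positive): 87.768 − 30.281 − T = 12 a. For the hanging load (upward positive): T − 3 × 10 = 3 a.
Adding the two equations eliminates T: 27.487 = 15 a, so a = 1.8325 m/s².
Then from the hanging load's equation, T = 3 × (10 + 1.8325) = 35.498 N.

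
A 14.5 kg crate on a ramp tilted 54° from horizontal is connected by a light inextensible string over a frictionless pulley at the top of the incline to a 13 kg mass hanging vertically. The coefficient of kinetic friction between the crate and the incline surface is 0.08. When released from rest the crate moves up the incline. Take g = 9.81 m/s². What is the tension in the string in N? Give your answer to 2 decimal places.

For the crate on the incline: the weight component along the slope is m₁g sin 54° = 14.5 × 9.81 × 0.8090 = 115.076 N and the normal force is N = m₁g cos 54° = 83.610 N.
Kinetic friction opposes the crate's motion up the incline: f = μN = 0.08 × 83.610 = 6.689 N acting down the slope.
Newton's second law for the crate (up-slope positive): T − 115.076 − 6.689 = 14.5 a. For the hanging mass (downward positive): 13 × 9.81 − T = 13 a.
Adding the two equations eliminates T: 5.765 = 27.5 a, so a = 0.2096 m/s².
Then from the hanging mass's equation, T = 13 × (9.81 − 0.2096) = 124.805 N.

124.81 N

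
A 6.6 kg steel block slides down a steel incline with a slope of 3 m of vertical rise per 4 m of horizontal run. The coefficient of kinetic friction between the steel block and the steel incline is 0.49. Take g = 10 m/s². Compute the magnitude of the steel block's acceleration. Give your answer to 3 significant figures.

Resolving the weight along the incline: the component pulling the steel block down the slope is mg sin 36.87° = 6.6 × 10 × 0.6000 = 39.600 N, and the normal force is N = mg cos 36.87° = 6.6 × 10 × 0.8000 = 52.800 N.
Kinetic friction acts up the slope with magnitude f = μN = 0.49 × 52.800 = 25.872 N.
Net force along the incline is 39.600 − 25.872 = 13.728 N, so a = 13.728 / 6.6 = 2.0800 m/s².

2.08 m/s²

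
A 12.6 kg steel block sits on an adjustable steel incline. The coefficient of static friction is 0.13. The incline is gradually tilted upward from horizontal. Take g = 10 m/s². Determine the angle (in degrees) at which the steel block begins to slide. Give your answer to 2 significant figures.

7.4°

At the threshold of sliding, static friction is at its maximum μ_s N and exactly balances the weight component along the incline: mg sin θ = μ_s mg cos θ.
Hence tan θ = μ_s = 0.13, so θ = arctan(0.13) = 7.4069°.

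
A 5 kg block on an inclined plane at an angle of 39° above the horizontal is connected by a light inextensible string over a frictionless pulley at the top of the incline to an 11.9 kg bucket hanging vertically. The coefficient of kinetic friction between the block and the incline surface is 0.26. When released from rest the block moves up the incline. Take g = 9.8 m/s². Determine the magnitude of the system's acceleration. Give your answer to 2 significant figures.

For the block on the incline: the weight component along the slope is m₁g sin 39° = 5 × 9.8 × 0.6293 = 30.836 N and the normal force is N = m₁g cos 39° = 38.080 N.
Kinetic friction opposes the block's motion up the incline: f = μN = 0.26 × 38.080 = 9.901 N acting down the slope.
Newton's second law for the block (up-slope positive): T − 30.836 − 9.901 = 5 a. For the hanging bucket (downward positive): 11.9 × 9.8 − T = 11.9 a.
Adding the two equations eliminates T: 75.883 = 16.9 a, so a = 4.4901 m/s².

4.5 m/s²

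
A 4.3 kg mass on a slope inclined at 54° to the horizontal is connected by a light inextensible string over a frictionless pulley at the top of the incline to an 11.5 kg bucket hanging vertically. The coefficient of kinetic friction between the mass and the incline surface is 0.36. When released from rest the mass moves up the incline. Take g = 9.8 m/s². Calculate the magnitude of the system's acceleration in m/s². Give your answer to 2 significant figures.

4.4 m/s²

For the mass on the incline: the weight component along the slope is m₁g sin 54° = 4.3 × 9.8 × 0.8090 = 34.091 N and the normal force is N = m₁g cos 54° = 24.769 N.
Kinetic friction opposes the mass's motion up the incline: f = μN = 0.36 × 24.769 = 8.917 N acting down the slope.
Newton's second law for the mass (up-slope positive): T − 34.091 − 8.917 = 4.3 a. For the hanging bucket (downward positive): 11.5 × 9.8 − T = 11.5 a.
Adding the two equations eliminates T: 69.692 = 15.8 a, so a = 4.4109 m/s².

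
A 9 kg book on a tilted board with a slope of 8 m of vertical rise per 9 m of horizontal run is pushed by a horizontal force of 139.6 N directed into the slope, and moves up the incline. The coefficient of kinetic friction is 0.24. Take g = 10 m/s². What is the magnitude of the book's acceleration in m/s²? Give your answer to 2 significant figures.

The horizontal push has components F cos 41.63° = 139.6 × 0.7474 = 104.337 N up the incline and F sin 41.63° = 139.6 × 0.6644 = 92.750 N pressing into the surface.
The normal force is therefore N = mg cos 41.63° + F sin 41.63° = 67.266 + 92.750 = 160.016 N, and kinetic friction down the slope is μN = 0.24 × 160.016 = 38.404 N.
Along the incline: F cos 41.63° − mg sin 41.63° − μN = ma, so 104.337 − 59.796 − 38.404 = 9 a, giving a = 0.6819 m/s².

0.68 m/s²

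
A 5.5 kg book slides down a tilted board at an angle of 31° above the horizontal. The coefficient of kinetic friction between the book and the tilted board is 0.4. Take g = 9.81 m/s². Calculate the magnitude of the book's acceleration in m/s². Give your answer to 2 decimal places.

Resolving the weight along the incline: the component pulling the book down the slope is mg sin 31° = 5.5 × 9.81 × 0.5150 = 27.787 N, and the normal force is N = mg cos 31° = 5.5 × 9.81 × 0.8572 = 46.250 N.
Kinetic friction acts up the slope with magnitude f = μN = 0.4 × 46.250 = 18.500 N.
Net force along the incline is 27.787 − 18.500 = 9.287 N, so a = 9.287 / 5.5 = 1.6885 m/s².

1.69 m/s²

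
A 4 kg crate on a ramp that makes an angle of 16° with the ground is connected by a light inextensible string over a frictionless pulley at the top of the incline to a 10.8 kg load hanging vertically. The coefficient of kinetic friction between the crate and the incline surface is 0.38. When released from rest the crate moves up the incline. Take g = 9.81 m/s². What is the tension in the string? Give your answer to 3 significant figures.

47.0 N

For the crate on the incline: the weight component along the slope is m₁g sin 16° = 4 × 9.81 × 0.2756 = 10.815 N and the normal force is N = m₁g cos 16° = 37.720 N.
Kinetic friction opposes the crate's motion up the incline: f = μN = 0.38 × 37.720 = 14.334 N acting down the slope.
Newton's second law for the crate (up-slope positive): T − 10.815 − 14.334 = 4 a. For the hanging load (downward positive): 10.8 × 9.81 − T = 10.8 a.
Adding the two equations eliminates T: 80.799 = 14.8 a, so a = 5.4594 m/s².
Then from the hanging load's equation, T = 10.8 × (9.81 − 5.4594) = 46.986 N.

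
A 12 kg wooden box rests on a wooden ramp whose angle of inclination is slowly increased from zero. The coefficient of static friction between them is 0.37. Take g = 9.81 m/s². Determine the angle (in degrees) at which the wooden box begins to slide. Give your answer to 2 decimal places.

20.30°

At the threshold of sliding, static friction is at its maximum μ_s N and exactly balances the weight component along the incline: mg sin θ = μ_s mg cos θ.
Hence tan θ = μ_s = 0.37, so θ = arctan(0.37) = 20.3045°.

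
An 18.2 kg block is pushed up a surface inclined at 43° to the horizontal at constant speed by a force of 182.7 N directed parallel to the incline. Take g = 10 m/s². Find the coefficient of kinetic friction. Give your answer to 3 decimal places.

0.440

At constant speed ΣF = 0 along the incline. The applied 182.7 N acts up the slope; the weight component mg sin 43° = 124.124 N and kinetic friction μN both act down the slope.
So 182.7 = 124.124 + μ × 133.106, giving μ = (182.7 − 124.124) / 133.106 = 0.4401.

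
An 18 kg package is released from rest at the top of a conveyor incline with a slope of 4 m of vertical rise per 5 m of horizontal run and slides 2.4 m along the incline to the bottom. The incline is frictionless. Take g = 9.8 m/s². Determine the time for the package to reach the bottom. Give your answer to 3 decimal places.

0.885 s

The weight component along the incline is mg sin 38.66° = 110.196 N and the normal force is N = mg cos 38.66° = 137.745 N.
With no friction, a = g sin 38.66° = 6.1220 m/s².
Starting from rest, L = ½at², so t = √(2L/a) = √(2 × 2.4 / 6.1220) = 0.8855 s.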